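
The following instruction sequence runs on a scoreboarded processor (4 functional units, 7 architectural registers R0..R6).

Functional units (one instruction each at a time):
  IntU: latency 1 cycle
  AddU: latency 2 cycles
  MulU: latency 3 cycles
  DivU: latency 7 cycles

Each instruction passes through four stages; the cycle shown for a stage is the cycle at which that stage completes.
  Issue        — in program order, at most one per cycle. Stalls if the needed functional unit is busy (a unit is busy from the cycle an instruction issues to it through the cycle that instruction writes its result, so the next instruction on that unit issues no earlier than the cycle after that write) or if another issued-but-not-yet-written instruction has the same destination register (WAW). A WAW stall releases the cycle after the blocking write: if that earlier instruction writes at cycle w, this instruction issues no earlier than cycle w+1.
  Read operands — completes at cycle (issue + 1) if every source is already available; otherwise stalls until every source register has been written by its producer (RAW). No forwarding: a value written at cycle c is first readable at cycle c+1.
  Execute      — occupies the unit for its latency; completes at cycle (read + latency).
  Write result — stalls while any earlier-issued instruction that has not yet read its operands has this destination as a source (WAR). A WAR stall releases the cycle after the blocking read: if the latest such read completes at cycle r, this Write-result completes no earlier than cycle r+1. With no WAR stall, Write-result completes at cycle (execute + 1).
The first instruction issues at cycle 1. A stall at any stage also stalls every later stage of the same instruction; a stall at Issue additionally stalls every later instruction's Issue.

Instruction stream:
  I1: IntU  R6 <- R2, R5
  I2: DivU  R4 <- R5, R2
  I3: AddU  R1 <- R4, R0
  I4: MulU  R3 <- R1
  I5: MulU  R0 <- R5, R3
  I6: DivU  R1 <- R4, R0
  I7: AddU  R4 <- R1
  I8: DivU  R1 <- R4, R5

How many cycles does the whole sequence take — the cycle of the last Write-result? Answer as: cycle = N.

cycle = 48

I1  is:1  ro:2  ex:3  wr:4
I2  is:2  ro:3  ex:10  wr:11
I3  is:3  ro:12  ex:14  wr:15  — RAW R4: wait I2 write@11
I4  is:4  ro:16  ex:19  wr:20  — RAW R1: wait I3 write@15
I5  is:21  ro:22  ex:25  wr:26  — struct: MulU busy until I4 writes@20
I6  is:22  ro:27  ex:34  wr:35  — RAW R0: wait I5 write@26
I7  is:23  ro:36  ex:38  wr:39  — RAW R1: wait I6 write@35
I8  is:36  ro:40  ex:47  wr:48  — struct: DivU busy until I6 writes@35, RAW R4: wait I7 write@39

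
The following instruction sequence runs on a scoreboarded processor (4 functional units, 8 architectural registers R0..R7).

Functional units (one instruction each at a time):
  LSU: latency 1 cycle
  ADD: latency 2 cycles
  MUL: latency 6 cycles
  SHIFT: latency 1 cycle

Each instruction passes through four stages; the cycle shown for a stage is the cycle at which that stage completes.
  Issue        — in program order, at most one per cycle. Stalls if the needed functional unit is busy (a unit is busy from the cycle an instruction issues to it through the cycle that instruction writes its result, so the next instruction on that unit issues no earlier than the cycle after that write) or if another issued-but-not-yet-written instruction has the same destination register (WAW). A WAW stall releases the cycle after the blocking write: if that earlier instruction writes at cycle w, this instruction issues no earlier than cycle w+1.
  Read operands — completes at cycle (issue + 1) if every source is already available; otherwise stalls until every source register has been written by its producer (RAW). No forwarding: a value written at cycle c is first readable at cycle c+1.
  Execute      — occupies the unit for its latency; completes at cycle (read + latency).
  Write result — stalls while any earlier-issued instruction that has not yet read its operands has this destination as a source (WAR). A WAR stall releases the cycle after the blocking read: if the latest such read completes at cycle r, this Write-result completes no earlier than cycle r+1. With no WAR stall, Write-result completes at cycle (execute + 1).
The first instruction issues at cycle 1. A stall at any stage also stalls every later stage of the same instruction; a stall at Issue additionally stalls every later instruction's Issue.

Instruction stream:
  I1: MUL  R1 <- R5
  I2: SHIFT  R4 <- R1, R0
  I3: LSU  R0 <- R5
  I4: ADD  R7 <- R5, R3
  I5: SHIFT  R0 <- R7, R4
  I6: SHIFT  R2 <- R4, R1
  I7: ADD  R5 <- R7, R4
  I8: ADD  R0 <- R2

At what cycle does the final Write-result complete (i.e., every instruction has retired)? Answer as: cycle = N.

t=1  I1 dispatched to MUL
t=2  I1 operands ready · I2 dispatched to SHIFT
t=3  I3 dispatched to LSU
t=4  I3 operands ready · I4 dispatched to ADD
t=5  I3 complete · I4 operands ready
t=7  I4 complete
t=8  I1 complete · R7←I4
t=9  R1←I1
t=10  I2 operands ready
t=11  I2 complete · R0←I3
t=12  R4←I2
t=13  I5 dispatched to SHIFT
t=14  I5 operands ready
t=15  I5 complete
t=16  R0←I5
t=17  I6 dispatched to SHIFT
t=18  I6 operands ready · I7 dispatched to ADD
t=19  I6 complete · I7 operands ready
t=20  R2←I6
t=21  I7 complete
t=22  R5←I7
t=23  I8 dispatched to ADD
t=24  I8 operands ready
t=26  I8 complete
t=27  R0←I8

cycle = 27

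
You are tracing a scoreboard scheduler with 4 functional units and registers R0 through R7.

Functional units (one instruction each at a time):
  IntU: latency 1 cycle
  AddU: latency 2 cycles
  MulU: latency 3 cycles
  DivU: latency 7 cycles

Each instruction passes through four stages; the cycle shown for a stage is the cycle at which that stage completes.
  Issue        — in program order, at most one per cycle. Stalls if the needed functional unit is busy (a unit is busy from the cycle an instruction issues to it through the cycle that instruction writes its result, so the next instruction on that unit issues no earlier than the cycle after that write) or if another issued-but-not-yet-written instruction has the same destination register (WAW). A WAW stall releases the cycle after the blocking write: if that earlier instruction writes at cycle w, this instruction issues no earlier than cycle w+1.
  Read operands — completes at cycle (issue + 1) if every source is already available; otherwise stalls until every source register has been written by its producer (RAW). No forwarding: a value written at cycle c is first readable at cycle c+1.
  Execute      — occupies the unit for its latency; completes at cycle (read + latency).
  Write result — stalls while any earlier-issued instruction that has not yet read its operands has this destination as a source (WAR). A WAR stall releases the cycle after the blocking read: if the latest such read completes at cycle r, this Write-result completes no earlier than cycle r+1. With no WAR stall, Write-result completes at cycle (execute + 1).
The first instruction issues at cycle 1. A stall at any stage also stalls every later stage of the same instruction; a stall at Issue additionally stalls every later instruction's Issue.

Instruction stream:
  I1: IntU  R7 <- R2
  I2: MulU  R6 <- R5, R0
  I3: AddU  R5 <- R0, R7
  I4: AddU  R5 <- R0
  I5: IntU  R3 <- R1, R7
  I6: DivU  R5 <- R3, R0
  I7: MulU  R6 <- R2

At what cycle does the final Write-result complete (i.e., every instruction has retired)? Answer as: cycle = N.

c1: I1 issues→IntU
c2: I1 reads; I2 issues→MulU
c3: I1 exec-done; I2 reads; I3 issues→AddU
c4: I1 writes R7
c5: I3 reads
c6: I2 exec-done
c7: I2 writes R6; I3 exec-done
c8: I3 writes R5
c9: I4 issues→AddU
c10: I4 reads; I5 issues→IntU
c11: I5 reads
c12: I4 exec-done; I5 exec-done
c13: I4 writes R5; I5 writes R3
c14: I6 issues→DivU
c15: I6 reads; I7 issues→MulU
c16: I7 reads
c19: I7 exec-done
c20: I7 writes R6
c22: I6 exec-done
c23: I6 writes R5

cycle = 23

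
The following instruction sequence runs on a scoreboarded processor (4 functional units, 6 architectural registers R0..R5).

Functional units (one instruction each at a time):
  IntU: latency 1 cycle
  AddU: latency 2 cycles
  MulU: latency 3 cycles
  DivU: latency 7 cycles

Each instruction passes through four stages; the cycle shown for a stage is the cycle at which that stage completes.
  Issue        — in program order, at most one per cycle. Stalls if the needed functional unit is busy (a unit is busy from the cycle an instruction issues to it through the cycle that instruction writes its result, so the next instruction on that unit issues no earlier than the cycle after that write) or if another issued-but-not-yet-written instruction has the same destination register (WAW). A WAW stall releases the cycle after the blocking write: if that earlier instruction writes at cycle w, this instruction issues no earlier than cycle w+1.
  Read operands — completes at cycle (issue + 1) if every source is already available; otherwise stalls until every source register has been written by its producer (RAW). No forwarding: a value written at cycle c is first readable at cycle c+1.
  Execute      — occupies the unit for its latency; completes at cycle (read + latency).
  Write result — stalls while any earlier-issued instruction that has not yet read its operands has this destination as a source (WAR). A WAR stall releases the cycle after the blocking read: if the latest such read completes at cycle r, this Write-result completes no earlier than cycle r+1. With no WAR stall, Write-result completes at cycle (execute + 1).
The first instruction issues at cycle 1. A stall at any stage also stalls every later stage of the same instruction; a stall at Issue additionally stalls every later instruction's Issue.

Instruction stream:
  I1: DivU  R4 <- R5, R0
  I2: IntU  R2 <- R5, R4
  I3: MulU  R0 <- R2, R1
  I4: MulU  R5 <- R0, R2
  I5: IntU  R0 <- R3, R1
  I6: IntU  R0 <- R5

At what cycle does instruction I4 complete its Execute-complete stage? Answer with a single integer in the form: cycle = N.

cycle = 23

  I1 | 1 | 2 | 9 | 10
  I2 | 2 | 11 | 12 | 13   RAW R4: wait I1 write@10
  I3 | 3 | 14 | 17 | 18   RAW R2: wait I2 write@13
  I4 | 19 | 20 | 23 | 24   struct: MulU busy until I3 writes@18
  I5 | 20 | 21 | 22 | 23
  I6 | 24 | 25 | 26 | 27   struct: IntU busy until I5 writes@23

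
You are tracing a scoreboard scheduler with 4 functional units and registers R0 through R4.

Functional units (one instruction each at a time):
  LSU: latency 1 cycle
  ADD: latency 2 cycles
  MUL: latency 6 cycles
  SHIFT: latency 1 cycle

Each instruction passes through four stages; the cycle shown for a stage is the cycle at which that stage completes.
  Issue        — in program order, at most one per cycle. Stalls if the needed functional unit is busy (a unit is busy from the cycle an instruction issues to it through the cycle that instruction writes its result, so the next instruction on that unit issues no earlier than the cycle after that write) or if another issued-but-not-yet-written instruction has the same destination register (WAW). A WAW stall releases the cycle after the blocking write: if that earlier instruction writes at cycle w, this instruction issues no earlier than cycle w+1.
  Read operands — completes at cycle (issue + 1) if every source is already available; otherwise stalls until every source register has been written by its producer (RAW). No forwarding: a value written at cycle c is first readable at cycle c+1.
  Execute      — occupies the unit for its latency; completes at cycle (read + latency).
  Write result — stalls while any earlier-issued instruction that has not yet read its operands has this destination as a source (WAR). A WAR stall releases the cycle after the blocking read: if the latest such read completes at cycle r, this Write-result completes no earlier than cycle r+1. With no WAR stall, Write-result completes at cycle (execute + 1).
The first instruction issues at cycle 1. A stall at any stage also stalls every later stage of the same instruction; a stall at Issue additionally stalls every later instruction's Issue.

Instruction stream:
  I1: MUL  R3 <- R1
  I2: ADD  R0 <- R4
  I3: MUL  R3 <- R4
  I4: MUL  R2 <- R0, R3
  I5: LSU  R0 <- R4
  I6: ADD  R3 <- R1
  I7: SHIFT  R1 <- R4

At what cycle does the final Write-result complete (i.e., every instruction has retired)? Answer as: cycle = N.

cycle = 27

c1: I1 dispatched to MUL
c2: I1 operands ready, I2 dispatched to ADD
c3: I2 operands ready
c5: I2 complete
c6: R0←I2
c8: I1 complete
c9: R3←I1
c10: I3 dispatched to MUL
c11: I3 operands ready
c17: I3 complete
c18: R3←I3
c19: I4 dispatched to MUL
c20: I4 operands ready, I5 dispatched to LSU
c21: I5 operands ready, I6 dispatched to ADD
c22: I5 complete, I6 operands ready, I7 dispatched to SHIFT
c23: R0←I5, I7 operands ready
c24: I6 complete, I7 complete
c25: R3←I6, R1←I7
c26: I4 complete
c27: R2←I4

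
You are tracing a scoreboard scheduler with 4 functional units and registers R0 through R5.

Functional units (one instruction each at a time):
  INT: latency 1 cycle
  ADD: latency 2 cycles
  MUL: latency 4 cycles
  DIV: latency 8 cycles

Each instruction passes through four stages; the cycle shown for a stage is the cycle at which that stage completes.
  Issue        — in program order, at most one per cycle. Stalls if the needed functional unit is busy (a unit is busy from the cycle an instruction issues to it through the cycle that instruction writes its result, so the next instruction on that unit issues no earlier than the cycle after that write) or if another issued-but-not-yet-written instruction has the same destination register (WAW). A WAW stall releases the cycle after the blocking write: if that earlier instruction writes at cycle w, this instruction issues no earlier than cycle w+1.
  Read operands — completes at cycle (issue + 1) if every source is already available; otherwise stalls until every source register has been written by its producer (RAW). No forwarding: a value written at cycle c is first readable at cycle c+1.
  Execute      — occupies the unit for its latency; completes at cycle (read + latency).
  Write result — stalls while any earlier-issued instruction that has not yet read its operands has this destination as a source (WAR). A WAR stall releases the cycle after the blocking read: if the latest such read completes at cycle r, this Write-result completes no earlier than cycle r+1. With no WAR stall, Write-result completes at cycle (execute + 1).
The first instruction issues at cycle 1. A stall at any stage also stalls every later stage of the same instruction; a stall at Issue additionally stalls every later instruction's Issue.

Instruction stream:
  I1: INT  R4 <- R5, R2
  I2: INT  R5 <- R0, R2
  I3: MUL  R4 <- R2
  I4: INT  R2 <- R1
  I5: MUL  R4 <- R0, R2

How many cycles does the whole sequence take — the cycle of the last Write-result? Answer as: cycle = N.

cycle = 19

[1] I1→INT
[2] I1 RO
[3] I1 EX
[4] I1 WR R4
[5] I2→INT
[6] I2 RO, I3→MUL
[7] I2 EX, I3 RO
[8] I2 WR R5
[9] I4→INT
[10] I4 RO
[11] I3 EX, I4 EX
[12] I3 WR R4, I4 WR R2
[13] I5→MUL
[14] I5 RO
[18] I5 EX
[19] I5 WR R4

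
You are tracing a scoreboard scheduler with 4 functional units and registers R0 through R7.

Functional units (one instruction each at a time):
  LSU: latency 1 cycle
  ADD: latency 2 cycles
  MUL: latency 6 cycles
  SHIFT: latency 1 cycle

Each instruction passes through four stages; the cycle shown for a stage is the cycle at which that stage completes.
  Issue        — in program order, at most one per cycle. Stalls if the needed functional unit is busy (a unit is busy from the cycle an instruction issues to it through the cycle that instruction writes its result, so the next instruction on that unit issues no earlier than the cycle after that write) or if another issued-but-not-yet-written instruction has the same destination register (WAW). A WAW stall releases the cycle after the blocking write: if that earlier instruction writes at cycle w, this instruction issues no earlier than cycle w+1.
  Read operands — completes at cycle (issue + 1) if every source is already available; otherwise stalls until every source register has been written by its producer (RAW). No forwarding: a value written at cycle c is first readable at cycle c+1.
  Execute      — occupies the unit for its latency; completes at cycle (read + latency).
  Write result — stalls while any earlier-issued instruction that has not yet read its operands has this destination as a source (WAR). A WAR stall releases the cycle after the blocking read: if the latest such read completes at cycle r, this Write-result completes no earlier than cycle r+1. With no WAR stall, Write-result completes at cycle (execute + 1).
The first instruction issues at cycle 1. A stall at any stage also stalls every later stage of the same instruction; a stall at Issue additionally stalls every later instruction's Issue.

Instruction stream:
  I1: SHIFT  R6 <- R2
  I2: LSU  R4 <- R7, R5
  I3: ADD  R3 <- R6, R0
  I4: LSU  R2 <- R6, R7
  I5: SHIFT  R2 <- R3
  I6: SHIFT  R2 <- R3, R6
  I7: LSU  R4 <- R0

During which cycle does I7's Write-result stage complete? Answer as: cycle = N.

cycle 1: I1 issues→SHIFT
cycle 2: I1 reads, I2 issues→LSU
cycle 3: I1 exec-done, I2 reads, I3 issues→ADD
cycle 4: I1 writes R6, I2 exec-done
cycle 5: I2 writes R4, I3 reads
cycle 6: I4 issues→LSU
cycle 7: I3 exec-done, I4 reads
cycle 8: I3 writes R3, I4 exec-done
cycle 9: I4 writes R2
cycle 10: I5 issues→SHIFT
cycle 11: I5 reads
cycle 12: I5 exec-done
cycle 13: I5 writes R2
cycle 14: I6 issues→SHIFT
cycle 15: I6 reads, I7 issues→LSU
cycle 16: I6 exec-done, I7 reads
cycle 17: I6 writes R2, I7 exec-done
cycle 18: I7 writes R4

cycle = 18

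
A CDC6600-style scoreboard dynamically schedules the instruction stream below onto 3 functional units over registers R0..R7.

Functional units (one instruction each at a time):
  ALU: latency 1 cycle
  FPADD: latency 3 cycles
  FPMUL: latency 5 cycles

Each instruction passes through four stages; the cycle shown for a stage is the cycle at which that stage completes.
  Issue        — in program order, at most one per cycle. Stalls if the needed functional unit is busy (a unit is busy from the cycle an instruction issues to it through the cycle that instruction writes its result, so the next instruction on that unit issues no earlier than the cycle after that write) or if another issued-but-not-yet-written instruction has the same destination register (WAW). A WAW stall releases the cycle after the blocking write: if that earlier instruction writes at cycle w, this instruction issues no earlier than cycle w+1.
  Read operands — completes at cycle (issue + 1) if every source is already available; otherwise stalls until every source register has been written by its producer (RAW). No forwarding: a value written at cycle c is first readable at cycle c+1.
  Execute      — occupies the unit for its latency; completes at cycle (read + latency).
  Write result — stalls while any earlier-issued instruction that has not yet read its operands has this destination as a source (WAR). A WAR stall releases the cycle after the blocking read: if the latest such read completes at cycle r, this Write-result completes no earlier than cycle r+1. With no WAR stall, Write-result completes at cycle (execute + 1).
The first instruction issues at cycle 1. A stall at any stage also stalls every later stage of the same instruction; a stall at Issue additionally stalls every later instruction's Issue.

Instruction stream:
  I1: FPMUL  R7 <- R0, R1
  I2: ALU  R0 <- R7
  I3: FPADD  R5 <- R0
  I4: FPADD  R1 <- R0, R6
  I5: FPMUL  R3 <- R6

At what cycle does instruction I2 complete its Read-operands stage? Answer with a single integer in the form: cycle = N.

I1  is:1  ro:2  ex:7  wr:8
I2  is:2  ro:9  ex:10  wr:11  — RAW R7: wait I1 write@8
I3  is:3  ro:12  ex:15  wr:16  — RAW R0: wait I2 write@11
I4  is:17  ro:18  ex:21  wr:22  — struct: FPADD busy until I3 writes@16
I5  is:18  ro:19  ex:24  wr:25

cycle = 9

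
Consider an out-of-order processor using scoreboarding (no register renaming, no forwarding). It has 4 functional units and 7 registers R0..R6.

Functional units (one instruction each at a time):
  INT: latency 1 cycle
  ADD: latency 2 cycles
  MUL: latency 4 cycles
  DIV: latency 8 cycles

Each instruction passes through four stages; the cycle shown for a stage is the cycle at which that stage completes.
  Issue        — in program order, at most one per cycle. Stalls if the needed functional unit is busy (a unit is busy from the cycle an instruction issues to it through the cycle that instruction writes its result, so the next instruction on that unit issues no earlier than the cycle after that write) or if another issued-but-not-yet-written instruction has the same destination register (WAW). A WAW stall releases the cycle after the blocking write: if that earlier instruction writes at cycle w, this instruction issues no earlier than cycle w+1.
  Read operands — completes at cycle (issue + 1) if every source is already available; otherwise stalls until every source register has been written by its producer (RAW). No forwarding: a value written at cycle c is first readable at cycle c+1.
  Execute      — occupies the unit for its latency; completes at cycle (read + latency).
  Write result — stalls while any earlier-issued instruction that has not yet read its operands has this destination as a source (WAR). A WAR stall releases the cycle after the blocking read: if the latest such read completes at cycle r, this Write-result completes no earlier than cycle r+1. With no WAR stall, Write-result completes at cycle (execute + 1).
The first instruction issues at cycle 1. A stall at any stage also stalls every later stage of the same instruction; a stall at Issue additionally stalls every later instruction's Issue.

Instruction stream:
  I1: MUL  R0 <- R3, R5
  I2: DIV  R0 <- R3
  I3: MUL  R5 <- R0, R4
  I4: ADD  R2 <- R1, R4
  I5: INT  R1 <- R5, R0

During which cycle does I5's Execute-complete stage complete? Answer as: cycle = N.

cycle = 26

cycle 1: issue I1 (MUL)
cycle 2: I1 read-ops
cycle 6: I1 finished on MUL
cycle 7: I1→R0
cycle 8: issue I2 (DIV)
cycle 9: I2 read-ops | issue I3 (MUL)
cycle 10: issue I4 (ADD)
cycle 11: I4 read-ops | issue I5 (INT)
cycle 13: I4 finished on ADD
cycle 14: I4→R2
cycle 17: I2 finished on DIV
cycle 18: I2→R0
cycle 19: I3 read-ops
cycle 23: I3 finished on MUL
cycle 24: I3→R5
cycle 25: I5 read-ops
cycle 26: I5 finished on INT
cycle 27: I5→R1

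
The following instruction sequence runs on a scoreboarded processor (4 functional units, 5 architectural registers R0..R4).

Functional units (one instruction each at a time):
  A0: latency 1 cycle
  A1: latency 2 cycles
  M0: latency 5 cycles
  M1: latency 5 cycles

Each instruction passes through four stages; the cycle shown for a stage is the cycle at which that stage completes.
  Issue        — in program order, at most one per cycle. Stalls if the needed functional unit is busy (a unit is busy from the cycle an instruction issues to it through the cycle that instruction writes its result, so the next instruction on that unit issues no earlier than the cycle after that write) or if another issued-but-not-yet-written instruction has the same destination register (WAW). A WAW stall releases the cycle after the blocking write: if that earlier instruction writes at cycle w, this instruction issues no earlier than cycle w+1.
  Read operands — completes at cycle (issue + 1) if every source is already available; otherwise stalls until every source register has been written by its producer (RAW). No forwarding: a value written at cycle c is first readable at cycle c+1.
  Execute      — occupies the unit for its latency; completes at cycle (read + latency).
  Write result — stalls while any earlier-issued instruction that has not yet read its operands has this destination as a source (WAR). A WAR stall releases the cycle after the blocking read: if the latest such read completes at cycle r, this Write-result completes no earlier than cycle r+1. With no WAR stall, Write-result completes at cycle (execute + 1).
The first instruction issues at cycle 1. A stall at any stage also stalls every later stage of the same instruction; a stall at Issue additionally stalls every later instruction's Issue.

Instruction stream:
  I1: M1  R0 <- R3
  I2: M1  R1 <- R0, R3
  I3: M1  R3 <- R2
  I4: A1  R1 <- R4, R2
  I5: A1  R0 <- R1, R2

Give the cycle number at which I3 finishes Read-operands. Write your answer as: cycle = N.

cycle = 18

I1: IS=1 RO=2 EX=7 WR=8
I2: IS=9 RO=10 EX=15 WR=16  [struct: M1 busy until I1 writes@8]
I3: IS=17 RO=18 EX=23 WR=24  [struct: M1 busy until I2 writes@16]
I4: IS=18 RO=19 EX=21 WR=22
I5: IS=23 RO=24 EX=26 WR=27  [struct: A1 busy until I4 writes@22]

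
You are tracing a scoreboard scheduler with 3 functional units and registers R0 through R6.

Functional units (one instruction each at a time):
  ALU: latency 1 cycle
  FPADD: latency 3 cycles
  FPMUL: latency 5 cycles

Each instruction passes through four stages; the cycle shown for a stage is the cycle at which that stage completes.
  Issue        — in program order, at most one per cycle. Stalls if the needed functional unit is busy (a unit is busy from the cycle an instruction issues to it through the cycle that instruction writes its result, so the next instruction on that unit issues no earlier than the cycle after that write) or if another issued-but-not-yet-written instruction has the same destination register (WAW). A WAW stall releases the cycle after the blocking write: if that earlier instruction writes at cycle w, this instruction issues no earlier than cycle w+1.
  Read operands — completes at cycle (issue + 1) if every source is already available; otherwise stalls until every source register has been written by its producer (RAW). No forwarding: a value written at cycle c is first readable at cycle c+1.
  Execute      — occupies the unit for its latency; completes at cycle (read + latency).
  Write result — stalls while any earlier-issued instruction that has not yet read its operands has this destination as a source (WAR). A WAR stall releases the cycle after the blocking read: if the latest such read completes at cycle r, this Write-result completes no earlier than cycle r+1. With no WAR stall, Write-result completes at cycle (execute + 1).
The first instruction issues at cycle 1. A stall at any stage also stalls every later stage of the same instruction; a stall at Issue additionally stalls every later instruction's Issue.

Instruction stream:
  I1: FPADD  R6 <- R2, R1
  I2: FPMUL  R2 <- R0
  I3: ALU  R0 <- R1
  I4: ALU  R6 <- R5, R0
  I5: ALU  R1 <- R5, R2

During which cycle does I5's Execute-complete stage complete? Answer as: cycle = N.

cycle = 13

I1: IS=1 RO=2 EX=5 WR=6
I2: IS=2 RO=3 EX=8 WR=9
I3: IS=3 RO=4 EX=5 WR=6
I4: IS=7 RO=8 EX=9 WR=10  [struct: ALU busy until I3 writes@6]
I5: IS=11 RO=12 EX=13 WR=14  [struct: ALU busy until I4 writes@10]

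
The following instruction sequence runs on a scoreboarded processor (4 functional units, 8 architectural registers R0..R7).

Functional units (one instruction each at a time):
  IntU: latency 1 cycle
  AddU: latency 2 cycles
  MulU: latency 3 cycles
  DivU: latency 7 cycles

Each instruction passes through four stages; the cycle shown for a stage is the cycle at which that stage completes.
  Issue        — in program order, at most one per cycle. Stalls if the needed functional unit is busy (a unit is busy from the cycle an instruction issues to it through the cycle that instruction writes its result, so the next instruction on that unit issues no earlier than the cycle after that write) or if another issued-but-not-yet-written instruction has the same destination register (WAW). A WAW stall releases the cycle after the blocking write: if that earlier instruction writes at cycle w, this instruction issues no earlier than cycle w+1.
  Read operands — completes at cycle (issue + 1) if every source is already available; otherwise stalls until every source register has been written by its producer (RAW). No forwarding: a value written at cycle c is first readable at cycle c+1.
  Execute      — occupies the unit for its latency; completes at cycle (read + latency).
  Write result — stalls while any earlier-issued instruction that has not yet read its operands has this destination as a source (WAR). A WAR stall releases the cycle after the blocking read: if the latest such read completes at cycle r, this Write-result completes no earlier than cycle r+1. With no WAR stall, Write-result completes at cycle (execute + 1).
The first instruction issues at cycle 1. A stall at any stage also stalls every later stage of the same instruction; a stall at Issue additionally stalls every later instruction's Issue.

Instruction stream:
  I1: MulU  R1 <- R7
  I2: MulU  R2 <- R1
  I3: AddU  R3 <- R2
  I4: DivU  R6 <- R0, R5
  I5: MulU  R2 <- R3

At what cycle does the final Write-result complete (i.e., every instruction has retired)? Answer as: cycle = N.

cycle = 21

cycle 1: I1→MulU
cycle 2: I1 RO
cycle 5: I1 EX
cycle 6: I1 WR R1
cycle 7: I2→MulU
cycle 8: I2 RO; I3→AddU
cycle 9: I4→DivU
cycle 10: I4 RO
cycle 11: I2 EX
cycle 12: I2 WR R2
cycle 13: I3 RO; I5→MulU
cycle 15: I3 EX
cycle 16: I3 WR R3
cycle 17: I4 EX; I5 RO
cycle 18: I4 WR R6
cycle 20: I5 EX
cycle 21: I5 WR R2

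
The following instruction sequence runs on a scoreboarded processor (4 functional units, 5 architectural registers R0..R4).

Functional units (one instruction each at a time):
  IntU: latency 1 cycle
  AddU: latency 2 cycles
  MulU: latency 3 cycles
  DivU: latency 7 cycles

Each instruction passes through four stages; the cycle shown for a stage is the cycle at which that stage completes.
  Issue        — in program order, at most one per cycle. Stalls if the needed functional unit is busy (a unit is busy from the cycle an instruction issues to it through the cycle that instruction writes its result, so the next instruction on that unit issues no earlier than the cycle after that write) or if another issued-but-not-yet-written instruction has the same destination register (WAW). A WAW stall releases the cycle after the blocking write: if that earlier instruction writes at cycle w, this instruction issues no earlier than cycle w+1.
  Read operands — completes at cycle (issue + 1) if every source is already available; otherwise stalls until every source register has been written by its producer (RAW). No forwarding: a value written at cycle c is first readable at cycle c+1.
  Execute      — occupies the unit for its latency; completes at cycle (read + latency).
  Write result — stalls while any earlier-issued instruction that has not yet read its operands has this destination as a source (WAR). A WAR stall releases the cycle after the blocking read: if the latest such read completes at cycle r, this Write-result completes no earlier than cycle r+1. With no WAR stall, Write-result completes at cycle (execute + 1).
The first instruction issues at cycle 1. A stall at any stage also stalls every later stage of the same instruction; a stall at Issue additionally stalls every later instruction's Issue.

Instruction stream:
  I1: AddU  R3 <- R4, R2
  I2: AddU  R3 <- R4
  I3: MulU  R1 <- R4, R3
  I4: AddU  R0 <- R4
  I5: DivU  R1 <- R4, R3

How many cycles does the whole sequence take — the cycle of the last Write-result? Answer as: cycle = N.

cycle 1: issue I1 (AddU)
cycle 2: I1 read-ops
cycle 4: I1 finished on AddU
cycle 5: I1→R3
cycle 6: issue I2 (AddU)
cycle 7: I2 read-ops; issue I3 (MulU)
cycle 9: I2 finished on AddU
cycle 10: I2→R3
cycle 11: I3 read-ops; issue I4 (AddU)
cycle 12: I4 read-ops
cycle 14: I3 finished on MulU; I4 finished on AddU
cycle 15: I3→R1; I4→R0
cycle 16: issue I5 (DivU)
cycle 17: I5 read-ops
cycle 24: I5 finished on DivU
cycle 25: I5→R1

cycle = 25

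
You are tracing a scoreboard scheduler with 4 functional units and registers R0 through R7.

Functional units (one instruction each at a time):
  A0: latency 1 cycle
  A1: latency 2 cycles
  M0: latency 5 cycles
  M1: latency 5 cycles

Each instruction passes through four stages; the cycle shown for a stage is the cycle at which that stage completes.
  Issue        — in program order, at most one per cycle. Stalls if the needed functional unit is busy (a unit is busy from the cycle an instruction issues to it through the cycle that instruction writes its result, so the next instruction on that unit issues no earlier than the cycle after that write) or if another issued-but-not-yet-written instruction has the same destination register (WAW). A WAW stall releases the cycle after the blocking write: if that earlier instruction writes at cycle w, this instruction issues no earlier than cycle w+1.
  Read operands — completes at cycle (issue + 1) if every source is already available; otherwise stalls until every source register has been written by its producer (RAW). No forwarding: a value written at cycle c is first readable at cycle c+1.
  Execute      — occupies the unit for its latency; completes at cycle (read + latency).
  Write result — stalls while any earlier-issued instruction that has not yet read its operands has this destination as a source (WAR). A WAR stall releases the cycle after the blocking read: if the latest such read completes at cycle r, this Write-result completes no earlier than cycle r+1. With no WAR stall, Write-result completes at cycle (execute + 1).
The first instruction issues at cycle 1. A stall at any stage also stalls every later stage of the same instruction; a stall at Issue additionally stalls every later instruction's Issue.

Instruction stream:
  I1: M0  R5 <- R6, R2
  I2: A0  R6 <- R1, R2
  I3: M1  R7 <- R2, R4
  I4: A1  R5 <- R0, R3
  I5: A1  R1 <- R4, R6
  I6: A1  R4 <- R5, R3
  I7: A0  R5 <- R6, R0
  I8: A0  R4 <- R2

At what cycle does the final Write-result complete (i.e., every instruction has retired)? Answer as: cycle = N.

cycle = 27

I1  is:1  ro:2  ex:7  wr:8
I2  is:2  ro:3  ex:4  wr:5
I3  is:3  ro:4  ex:9  wr:10
I4  is:9  ro:10  ex:12  wr:13  — WAW R5: wait I1 write@8
I5  is:14  ro:15  ex:17  wr:18  — struct: A1 busy until I4 writes@13
I6  is:19  ro:20  ex:22  wr:23  — struct: A1 busy until I5 writes@18
I7  is:20  ro:21  ex:22  wr:23
I8  is:24  ro:25  ex:26  wr:27  — struct: A0 busy until I7 writes@23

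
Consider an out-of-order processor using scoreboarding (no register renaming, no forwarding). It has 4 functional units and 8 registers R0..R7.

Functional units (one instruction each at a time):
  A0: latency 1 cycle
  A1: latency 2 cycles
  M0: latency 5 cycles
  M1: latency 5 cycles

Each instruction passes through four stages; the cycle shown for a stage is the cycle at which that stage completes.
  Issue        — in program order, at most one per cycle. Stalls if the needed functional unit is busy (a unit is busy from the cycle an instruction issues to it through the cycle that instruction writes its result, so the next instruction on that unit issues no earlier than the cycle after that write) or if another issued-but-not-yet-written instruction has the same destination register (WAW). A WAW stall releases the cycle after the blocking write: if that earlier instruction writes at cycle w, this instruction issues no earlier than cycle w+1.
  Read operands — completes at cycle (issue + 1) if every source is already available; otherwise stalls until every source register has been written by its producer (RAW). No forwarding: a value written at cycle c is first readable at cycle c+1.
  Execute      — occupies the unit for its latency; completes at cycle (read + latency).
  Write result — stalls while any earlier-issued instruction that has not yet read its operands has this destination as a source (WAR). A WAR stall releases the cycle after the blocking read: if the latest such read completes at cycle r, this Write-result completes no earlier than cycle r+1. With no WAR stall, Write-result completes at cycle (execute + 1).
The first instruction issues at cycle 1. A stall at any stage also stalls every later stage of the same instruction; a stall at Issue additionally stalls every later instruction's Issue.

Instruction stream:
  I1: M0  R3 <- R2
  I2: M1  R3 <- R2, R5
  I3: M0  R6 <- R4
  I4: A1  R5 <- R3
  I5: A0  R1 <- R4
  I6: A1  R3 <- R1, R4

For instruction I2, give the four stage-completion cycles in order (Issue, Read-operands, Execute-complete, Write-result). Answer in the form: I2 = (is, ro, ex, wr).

I2 = (9, 10, 15, 16)

I1  is:1  ro:2  ex:7  wr:8
I2  is:9  ro:10  ex:15  wr:16  — WAW R3: wait I1 write@8
I3  is:10  ro:11  ex:16  wr:17
I4  is:11  ro:17  ex:19  wr:20  — RAW R3: wait I2 write@16
I5  is:12  ro:13  ex:14  wr:15
I6  is:21  ro:22  ex:24  wr:25  — struct: A1 busy until I4 writes@20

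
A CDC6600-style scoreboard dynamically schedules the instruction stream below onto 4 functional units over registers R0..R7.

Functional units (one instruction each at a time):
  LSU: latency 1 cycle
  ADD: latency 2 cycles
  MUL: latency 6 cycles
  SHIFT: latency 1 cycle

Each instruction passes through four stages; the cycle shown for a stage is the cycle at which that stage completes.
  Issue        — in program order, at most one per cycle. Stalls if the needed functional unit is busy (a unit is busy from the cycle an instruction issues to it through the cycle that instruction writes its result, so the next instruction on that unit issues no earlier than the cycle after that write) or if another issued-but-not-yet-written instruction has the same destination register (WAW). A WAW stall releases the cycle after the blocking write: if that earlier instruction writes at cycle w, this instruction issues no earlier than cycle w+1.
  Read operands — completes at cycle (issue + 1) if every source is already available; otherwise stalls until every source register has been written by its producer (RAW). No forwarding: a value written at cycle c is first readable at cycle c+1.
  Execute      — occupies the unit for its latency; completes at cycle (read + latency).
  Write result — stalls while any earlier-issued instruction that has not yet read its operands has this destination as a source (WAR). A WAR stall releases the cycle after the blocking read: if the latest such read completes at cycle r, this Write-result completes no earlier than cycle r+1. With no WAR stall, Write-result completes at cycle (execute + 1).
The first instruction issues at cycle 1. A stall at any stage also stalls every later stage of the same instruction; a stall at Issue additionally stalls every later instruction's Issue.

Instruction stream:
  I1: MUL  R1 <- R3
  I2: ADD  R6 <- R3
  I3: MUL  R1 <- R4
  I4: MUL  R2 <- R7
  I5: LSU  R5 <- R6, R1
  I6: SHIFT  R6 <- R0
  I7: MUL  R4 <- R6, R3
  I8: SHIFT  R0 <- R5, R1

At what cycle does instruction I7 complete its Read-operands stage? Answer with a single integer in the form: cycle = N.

I1 -> (1, 2, 8, 9)
I2 -> (2, 3, 5, 6)
I3 -> (10, 11, 17, 18)  // struct: MUL busy until I1 writes@9
I4 -> (19, 20, 26, 27)  // struct: MUL busy until I3 writes@18
I5 -> (20, 21, 22, 23)
I6 -> (21, 22, 23, 24)
I7 -> (28, 29, 35, 36)  // struct: MUL busy until I4 writes@27
I8 -> (29, 30, 31, 32)

cycle = 29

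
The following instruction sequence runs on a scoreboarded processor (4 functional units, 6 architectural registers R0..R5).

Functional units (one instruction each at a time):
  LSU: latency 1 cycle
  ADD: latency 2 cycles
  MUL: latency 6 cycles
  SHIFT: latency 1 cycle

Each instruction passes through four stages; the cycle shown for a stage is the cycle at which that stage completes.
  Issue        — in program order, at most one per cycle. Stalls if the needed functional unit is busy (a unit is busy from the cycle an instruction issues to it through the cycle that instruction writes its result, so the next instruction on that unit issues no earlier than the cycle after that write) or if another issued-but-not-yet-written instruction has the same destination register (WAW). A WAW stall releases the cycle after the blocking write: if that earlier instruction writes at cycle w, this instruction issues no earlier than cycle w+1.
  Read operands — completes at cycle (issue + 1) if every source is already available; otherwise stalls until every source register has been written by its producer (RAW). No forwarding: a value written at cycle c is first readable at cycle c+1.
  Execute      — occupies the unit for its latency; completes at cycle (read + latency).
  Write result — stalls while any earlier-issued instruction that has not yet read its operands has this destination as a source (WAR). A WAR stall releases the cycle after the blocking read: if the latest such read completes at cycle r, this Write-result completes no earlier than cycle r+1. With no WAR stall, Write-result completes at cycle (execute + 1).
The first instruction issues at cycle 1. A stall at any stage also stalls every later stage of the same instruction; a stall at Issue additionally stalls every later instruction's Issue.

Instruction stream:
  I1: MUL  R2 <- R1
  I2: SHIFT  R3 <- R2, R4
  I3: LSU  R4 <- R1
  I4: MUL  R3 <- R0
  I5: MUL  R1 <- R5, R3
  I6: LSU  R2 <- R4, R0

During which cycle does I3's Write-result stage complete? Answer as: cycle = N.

I1 -> (1, 2, 8, 9)
I2 -> (2, 10, 11, 12)  // RAW R2: wait I1 write@9
I3 -> (3, 4, 5, 11)  // WAR R4: wait I2 read@10
I4 -> (13, 14, 20, 21)  // WAW R3: wait I2 write@12
I5 -> (22, 23, 29, 30)  // struct: MUL busy until I4 writes@21
I6 -> (23, 24, 25, 26)

cycle = 11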